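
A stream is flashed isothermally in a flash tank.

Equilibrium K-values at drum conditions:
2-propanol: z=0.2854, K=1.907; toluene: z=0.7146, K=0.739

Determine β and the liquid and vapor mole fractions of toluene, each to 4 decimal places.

Let β = V/F and solve Σ zᵢ(Kᵢ−1)/(1+β(Kᵢ−1)) = 0.
Feasibility: ΣzᵢKᵢ = 1.0723, Σzᵢ/Kᵢ = 1.1166 — both > 1, two phases present.
Newton–Raphson from β = 0.5:
  β = 0.5000: g = -0.03641, g' = -0.1755 → β = 0.2926
  β = 0.2926: g = 0.00265, g' = -0.2037 → β = 0.3055
  β = 0.3055: g = 0.00001, g' = -0.2014 → β = 0.3056
Converged at β = 0.3056.
Compositions from xᵢ = zᵢ/(1+β(Kᵢ−1)), yᵢ = Kᵢxᵢ:
  2-propanol: x = 0.2235, y = 0.4261
  toluene: x = 0.7765, y = 0.5739

β = 0.3056, x_toluene = 0.7765, y_toluene = 0.5739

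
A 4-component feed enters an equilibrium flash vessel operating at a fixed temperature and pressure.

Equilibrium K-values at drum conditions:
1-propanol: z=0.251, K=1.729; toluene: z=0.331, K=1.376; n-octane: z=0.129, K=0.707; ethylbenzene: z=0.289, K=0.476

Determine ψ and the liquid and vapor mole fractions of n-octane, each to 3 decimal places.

Iterate (Newton) starting at ψ = 0.5:
  ψ = 0.500: g = -0.0106, g' = -0.266 → ψ = 0.460
Converged at ψ = 0.460.
Compositions from xᵢ = zᵢ/(1+ψ(Kᵢ−1)), yᵢ = Kᵢxᵢ:
  1-propanol: x = 0.188, y = 0.325
  toluene: x = 0.282, y = 0.388
  n-octane: x = 0.149, y = 0.105
  ethylbenzene: x = 0.381, y = 0.181

ψ = 0.460, x_n-octane = 0.149, y_n-octane = 0.105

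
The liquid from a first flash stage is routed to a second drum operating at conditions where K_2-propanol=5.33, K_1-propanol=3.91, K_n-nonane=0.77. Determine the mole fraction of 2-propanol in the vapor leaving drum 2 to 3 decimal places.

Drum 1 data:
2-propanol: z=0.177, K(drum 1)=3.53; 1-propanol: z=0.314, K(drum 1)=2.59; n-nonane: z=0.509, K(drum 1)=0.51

Drum 1:
Rachford–Rice: g(ψ₁) = Σ zᵢ(Kᵢ−1)/(1+ψ₁(Kᵢ−1)) = 0.
Feasibility: ΣzᵢKᵢ = 1.698, Σzᵢ/Kᵢ = 1.169 — both > 1, two phases present.
Newton iteration, ψ₁⁰ = 0.5:
  ψ₁ = 0.500: g = 0.1455, g' = -0.682 → ψ₁ = 0.713
  ψ₁ = 0.713: g = 0.0101, g' = -0.607 → ψ₁ = 0.730
Converged at ψ₁ = 0.730.
Drum-1 compositions:
  2-propanol: x = 0.062, y = 0.219
  1-propanol: x = 0.145, y = 0.376
  n-nonane: x = 0.793, y = 0.404
Drum-2 feed = drum-1 liquid: z₂ = (0.0622, 0.1453, 0.7925).
Drum 2:
Rachford–Rice: g(ψ₂) = Σ zᵢ(Kᵢ−1)/(1+ψ₂(Kᵢ−1)) = 0.
Feasibility: ΣzᵢKᵢ = 1.510, Σzᵢ/Kᵢ = 1.078 — both > 1, two phases present.
Newton iteration, ψ₂⁰ = 0.5:
  ψ₂ = 0.500: g = 0.0513, g' = -0.374 → ψ₂ = 0.637
  ψ₂ = 0.637: g = 0.0062, g' = -0.291 → ψ₂ = 0.658
  ψ₂ = 0.658: g = 0.0001, g' = -0.282 → ψ₂ = 0.659
Converged at ψ₂ = 0.659.
  2-propanol: x = 0.016, y = 0.086
  1-propanol: x = 0.050, y = 0.195
  n-nonane: x = 0.934, y = 0.719

y_2-propanol (drum 2) = 0.086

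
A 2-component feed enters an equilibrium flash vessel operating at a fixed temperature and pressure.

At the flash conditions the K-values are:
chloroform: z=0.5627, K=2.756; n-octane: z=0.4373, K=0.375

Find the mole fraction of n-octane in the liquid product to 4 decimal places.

x_n-octane = 0.7375

Binary case is linear: z₁(K₁−1)(1+V/F(K₂−1)) + z₂(K₂−1)(1+V/F(K₁−1)) = 0
⇒ V/F = [z₁(K₁−1)+z₂(K₂−1)] / [−(K₁−1)(K₂−1)] = 0.71479/1.09750 = 0.6513
Compositions from xᵢ = zᵢ/(1+V/F(Kᵢ−1)), yᵢ = Kᵢxᵢ:
  chloroform: x = 0.2625, y = 0.7234
  n-octane: x = 0.7375, y = 0.2766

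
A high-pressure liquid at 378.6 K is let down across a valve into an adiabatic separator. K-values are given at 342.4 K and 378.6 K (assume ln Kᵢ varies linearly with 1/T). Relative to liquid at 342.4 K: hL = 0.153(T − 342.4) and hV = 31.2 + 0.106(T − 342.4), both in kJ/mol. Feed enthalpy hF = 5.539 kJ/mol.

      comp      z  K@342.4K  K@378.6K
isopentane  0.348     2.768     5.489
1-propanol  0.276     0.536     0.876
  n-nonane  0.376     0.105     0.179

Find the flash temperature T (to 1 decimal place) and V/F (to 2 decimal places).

Adiabatic flash: solve Rachford–Rice at each trial T, then check hF = ψ·hV(T) + (1−ψ)·hL(T).
  T = 342.4 K: K = (2.768, 0.536, 0.105), RR gives ψ = 0.116, H_out = 3.611 kJ/mol
  T = 378.6 K: K = (5.489, 0.876, 0.179), RR gives ψ = 0.444, H_out = 18.635 kJ/mol
  T = 360.5 K: K = (3.965, 0.694, 0.139), RR gives ψ = 0.312, H_out = 12.236 kJ/mol
  T = 351.4 K: K = (3.325, 0.611, 0.121), RR gives ψ = 0.226, H_out = 8.344 kJ/mol
  T = 346.9 K: K = (3.037, 0.573, 0.113), RR gives ψ = 0.175, H_out = 6.122 kJ/mol
  T = 344.6 K: K = (2.897, 0.554, 0.109), RR gives ψ = 0.146, H_out = 4.881 kJ/mol
Linear interpolation between T = 344.6 (H_out = 4.881) and T = 346.9 (H_out = 6.122) on hF = 5.539 gives T ≈ 345.8 K, at which ψ = 0.16.

T = 345.8 K, V/F = 0.16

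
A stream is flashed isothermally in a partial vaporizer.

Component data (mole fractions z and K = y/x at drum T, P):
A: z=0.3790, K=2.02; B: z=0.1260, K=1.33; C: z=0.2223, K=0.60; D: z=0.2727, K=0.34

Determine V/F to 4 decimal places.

Rachford–Rice: g(V/F) = Σ zᵢ(Kᵢ−1)/(1+V/F(Kᵢ−1)) = 0.
Feasibility: ΣzᵢKᵢ = 1.1593, Σzᵢ/Kᵢ = 1.4549 — both > 1, two phases present.
Newton iteration, V/F⁰ = 0.59:
  V/F = 0.5900: g = -0.13501, g' = -0.5428 → V/F = 0.3413
  V/F = 0.3413: g = -0.01117, g' = -0.4737 → V/F = 0.3177
Converged at V/F = 0.3177.

V/F = 0.3177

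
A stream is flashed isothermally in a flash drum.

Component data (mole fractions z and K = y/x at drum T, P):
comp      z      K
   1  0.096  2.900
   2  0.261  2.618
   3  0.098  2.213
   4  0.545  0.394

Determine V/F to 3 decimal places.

Rachford–Rice: g(V/F) = Σ zᵢ(Kᵢ−1)/(1+V/F(Kᵢ−1)) = 0.
Check two-phase: ΣzᵢKᵢ = 1.393 > 1 and Σzᵢ/Kᵢ = 1.560 > 1, so g(0) = 0.393 > 0 and g(1) = -0.560 < 0.
Newton iteration, V/F⁰ = 0.35:
  V/F = 0.350: g = 0.0434, g' = -0.797 → V/F = 0.404
  V/F = 0.404: g = 0.0006, g' = -0.777 → V/F = 0.405
Converged at V/F = 0.405.

V/F = 0.405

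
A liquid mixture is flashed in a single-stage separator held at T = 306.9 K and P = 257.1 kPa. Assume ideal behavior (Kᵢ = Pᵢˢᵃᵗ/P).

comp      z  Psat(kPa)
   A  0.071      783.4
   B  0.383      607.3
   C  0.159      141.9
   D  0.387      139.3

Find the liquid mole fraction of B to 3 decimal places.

x_B = 0.207

Raoult's law: Kᵢ = Pᵢˢᵃᵗ/P = Pᵢˢᵃᵗ/257.1.
  K_A = 783.4/257.1 = 3.04706, K_B = 607.3/257.1 = 2.36212, K_C = 141.9/257.1 = 0.55193, K_D = 139.3/257.1 = 0.54181
Newton–Raphson from ψ = 0.5:
  ψ = 0.500: g = 0.0603, g' = -0.514 → ψ = 0.617
  ψ = 0.617: g = 0.0018, g' = -0.487 → ψ = 0.621
Converged at ψ = 0.621.
Compositions from xᵢ = zᵢ/(1+ψ(Kᵢ−1)), yᵢ = Kᵢxᵢ:
  A: x = 0.031, y = 0.095
  B: x = 0.207, y = 0.490
  C: x = 0.220, y = 0.122
  D: x = 0.541, y = 0.293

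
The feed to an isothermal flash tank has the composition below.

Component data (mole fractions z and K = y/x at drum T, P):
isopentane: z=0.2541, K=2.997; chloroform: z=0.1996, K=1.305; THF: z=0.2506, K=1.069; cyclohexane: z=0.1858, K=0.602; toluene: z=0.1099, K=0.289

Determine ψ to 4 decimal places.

ψ = 0.7425

Rachford–Rice: g(ψ) = Σ zᵢ(Kᵢ−1)/(1+ψ(Kᵢ−1)) = 0.
Check two-phase: ΣzᵢKᵢ = 1.4335 > 1 and Σzᵢ/Kᵢ = 1.1611 > 1, so g(0) = 0.4335 > 0 and g(1) = -0.1611 < 0.
Newton iteration, ψ⁰ = 0.52:
  ψ = 0.5200: g = 0.10095, g' = -0.4455 → ψ = 0.7466
  ψ = 0.7466: g = -0.00202, g' = -0.4887 → ψ = 0.7425
Converged at ψ = 0.7425.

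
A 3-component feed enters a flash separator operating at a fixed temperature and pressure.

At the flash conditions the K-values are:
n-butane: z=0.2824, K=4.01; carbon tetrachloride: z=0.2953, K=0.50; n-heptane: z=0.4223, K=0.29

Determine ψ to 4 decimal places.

Material balance + equilibrium reduce to Σ zᵢ(Kᵢ−1)/(1+ψ(Kᵢ−1)) = 0.
g(0) = ΣzᵢKᵢ − 1 = 0.4025 and g(1) = 1 − Σzᵢ/Kᵢ = -1.1172, so a root lies in (0, 1).
Iterate (Newton) starting at ψ = 0.53:
  ψ = 0.5300: g = -0.35409, g' = -1.0638 → ψ = 0.1971
  ψ = 0.1971: g = 0.02105, g' = -1.3864 → ψ = 0.2123
  ψ = 0.2123: g = 0.00036, g' = -1.3399 → ψ = 0.2126
Converged at ψ = 0.2126.

ψ = 0.2126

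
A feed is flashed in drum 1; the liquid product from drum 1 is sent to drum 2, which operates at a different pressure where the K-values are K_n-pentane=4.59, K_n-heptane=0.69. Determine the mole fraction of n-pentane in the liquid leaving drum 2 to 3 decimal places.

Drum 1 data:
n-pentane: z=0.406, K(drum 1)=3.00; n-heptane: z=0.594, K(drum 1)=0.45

Drum 1:
Binary case is linear: z₁(K₁−1)(1+ψ₁(K₂−1)) + z₂(K₂−1)(1+ψ₁(K₁−1)) = 0
⇒ ψ₁ = [z₁(K₁−1)+z₂(K₂−1)] / [−(K₁−1)(K₂−1)] = 0.4853/1.1000 = 0.441
Drum-1 compositions:
  n-pentane: x = 0.216, y = 0.647
  n-heptane: x = 0.784, y = 0.353
Drum-2 feed = drum-1 liquid: z₂ = (0.2157, 0.7843).
Drum 2:
Newton–Raphson from ψ₂ = 0.4:
  ψ₂ = 0.400: g = 0.0403, g' = -0.567 → ψ₂ = 0.471
  ψ₂ = 0.471: g = 0.0030, g' = -0.487 → ψ₂ = 0.477
Converged at ψ₂ = 0.477.
  n-pentane: x = 0.079, y = 0.365
  n-heptane: x = 0.921, y = 0.635

x_n-pentane (drum 2) = 0.079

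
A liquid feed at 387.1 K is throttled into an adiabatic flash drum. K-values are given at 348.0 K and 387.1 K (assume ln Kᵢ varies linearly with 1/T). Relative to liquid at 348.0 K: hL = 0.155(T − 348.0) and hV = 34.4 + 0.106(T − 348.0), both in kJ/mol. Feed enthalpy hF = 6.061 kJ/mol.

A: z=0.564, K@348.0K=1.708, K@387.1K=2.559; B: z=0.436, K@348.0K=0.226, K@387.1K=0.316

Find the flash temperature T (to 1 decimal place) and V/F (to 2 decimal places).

Adiabatic flash: solve Rachford–Rice at each trial T, then check hF = ψ·hV(T) + (1−ψ)·hL(T).
  T = 348.0 K: K = (1.708, 0.226), RR gives ψ = 0.113, H_out = 3.882 kJ/mol
  T = 387.1 K: K = (2.559, 0.316), RR gives ψ = 0.545, H_out = 23.761 kJ/mol
  T = 367.6 K: K = (2.114, 0.270), RR gives ψ = 0.381, H_out = 15.781 kJ/mol
  T = 357.8 K: K = (1.906, 0.248), RR gives ψ = 0.268, H_out = 10.617 kJ/mol
  T = 352.9 K: K = (1.806, 0.237), RR gives ψ = 0.198, H_out = 7.511 kJ/mol
  T = 350.4 K: K = (1.755, 0.231), RR gives ψ = 0.156, H_out = 5.737 kJ/mol
  T = 351.6 K: K = (1.779, 0.234), RR gives ψ = 0.177, H_out = 6.607 kJ/mol
Linear interpolation between T = 350.4 (H_out = 5.737) and T = 351.6 (H_out = 6.607) on hF = 6.061 gives T ≈ 350.8 K, at which ψ = 0.16.

T = 350.8 K, V/F = 0.16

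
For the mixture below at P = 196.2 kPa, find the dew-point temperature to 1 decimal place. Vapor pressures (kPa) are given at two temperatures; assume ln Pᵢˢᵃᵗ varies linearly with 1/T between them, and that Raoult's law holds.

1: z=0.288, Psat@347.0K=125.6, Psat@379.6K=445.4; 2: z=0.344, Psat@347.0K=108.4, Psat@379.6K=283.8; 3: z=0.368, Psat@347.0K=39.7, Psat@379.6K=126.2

T = 377.5 K

Dew-point temperature: Σzᵢ·P/Pᵢˢᵃᵗ(T) = 1. Interpolate ln Pᵢˢᵃᵗ = aᵢ + bᵢ/T.
  T = 347.0 K: ΣzᵢP/Pᵢˢᵃᵗ = 2.8912
  T = 379.6 K: ΣzᵢP/Pᵢˢᵃᵗ = 0.9368
  T = 363.3 K: ΣzᵢP/Pᵢˢᵃᵗ = 1.6027
  T = 371.5 K: ΣzᵢP/Pᵢˢᵃᵗ = 1.2158
  T = 375.6 K: ΣzᵢP/Pᵢˢᵃᵗ = 1.0639
  T = 377.6 K: ΣzᵢP/Pᵢˢᵃᵗ = 0.9980
Interpolating between 375.6 K and 377.6 K gives T ≈ 377.5 K.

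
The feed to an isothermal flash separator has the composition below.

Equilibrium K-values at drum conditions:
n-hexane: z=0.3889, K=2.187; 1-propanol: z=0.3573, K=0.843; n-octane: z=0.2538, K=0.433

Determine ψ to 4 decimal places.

Material balance + equilibrium reduce to Σ zᵢ(Kᵢ−1)/(1+ψ(Kᵢ−1)) = 0.
g(0) = ΣzᵢKᵢ − 1 = 0.2616 and g(1) = 1 − Σzᵢ/Kᵢ = -0.1878, so a root lies in (0, 1).
Newton–Raphson from ψ = 0.5:
  ψ = 0.5000: g = 0.02797, g' = -0.3851 → ψ = 0.5726
  ψ = 0.5726: g = 0.00009, g' = -0.3838 → ψ = 0.5729
Converged at ψ = 0.5729.

ψ = 0.5729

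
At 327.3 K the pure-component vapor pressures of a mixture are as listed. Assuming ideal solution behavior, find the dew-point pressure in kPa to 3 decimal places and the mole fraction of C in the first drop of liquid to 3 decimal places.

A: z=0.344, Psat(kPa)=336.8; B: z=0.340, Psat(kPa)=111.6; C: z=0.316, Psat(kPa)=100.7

At the dew point ψ → 1, so Σzᵢ/Kᵢ = 1 with Kᵢ = Pᵢˢᵃᵗ/P ⇒ 1/P = Σzᵢ/Pᵢˢᵃᵗ.
1/P = 0.344/336.8 + 0.340/111.6 + 0.316/100.7 = 0.007206 ⇒ P = 138.773 kPa
xᵢ = zᵢP/Pᵢˢᵃᵗ ⇒ x_C = 0.316·138.773/100.7 = 0.435

Pdew = 138.773 kPa, x_C = 0.435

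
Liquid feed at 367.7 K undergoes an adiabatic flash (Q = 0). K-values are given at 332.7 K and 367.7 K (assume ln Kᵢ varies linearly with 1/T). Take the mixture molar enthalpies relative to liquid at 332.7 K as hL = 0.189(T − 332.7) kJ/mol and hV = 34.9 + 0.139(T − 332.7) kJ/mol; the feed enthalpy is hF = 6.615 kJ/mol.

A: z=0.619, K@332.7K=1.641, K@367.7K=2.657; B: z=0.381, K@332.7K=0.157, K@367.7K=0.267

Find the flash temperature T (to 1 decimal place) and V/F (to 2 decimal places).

Adiabatic flash: solve Rachford–Rice at each trial T, then check hF = ψ·hV(T) + (1−ψ)·hL(T).
  T = 332.7 K: K = (1.641, 0.157), RR gives ψ = 0.140, H_out = 4.882 kJ/mol
  T = 367.7 K: K = (2.657, 0.267), RR gives ψ = 0.615, H_out = 26.987 kJ/mol
  T = 350.2 K: K = (2.113, 0.207), RR gives ψ = 0.439, H_out = 18.239 kJ/mol
  T = 341.4 K: K = (1.867, 0.181), RR gives ψ = 0.316, H_out = 12.546 kJ/mol
  T = 337.0 K: K = (1.751, 0.169), RR gives ψ = 0.237, H_out = 9.028 kJ/mol
  T = 334.9 K: K = (1.696, 0.163), RR gives ψ = 0.192, H_out = 7.109 kJ/mol
Linear interpolation between T = 332.7 (H_out = 4.882) and T = 334.9 (H_out = 7.109) on hF = 6.615 gives T ≈ 334.4 K, at which ψ = 0.18.

T = 334.4 K, V/F = 0.18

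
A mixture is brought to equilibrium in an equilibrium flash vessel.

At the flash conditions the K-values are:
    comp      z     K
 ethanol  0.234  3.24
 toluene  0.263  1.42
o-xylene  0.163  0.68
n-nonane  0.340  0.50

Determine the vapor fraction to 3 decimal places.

ψ = 0.610

Material balance + equilibrium reduce to Σ zᵢ(Kᵢ−1)/(1+ψ(Kᵢ−1)) = 0.
g(0) = ΣzᵢKᵢ − 1 = 0.412 and g(1) = 1 − Σzᵢ/Kᵢ = -0.177, so a root lies in (0, 1).
Newton iteration, ψ⁰ = 0.62:
  ψ = 0.620: g = -0.0044, g' = -0.439 → ψ = 0.610
Converged at ψ = 0.610.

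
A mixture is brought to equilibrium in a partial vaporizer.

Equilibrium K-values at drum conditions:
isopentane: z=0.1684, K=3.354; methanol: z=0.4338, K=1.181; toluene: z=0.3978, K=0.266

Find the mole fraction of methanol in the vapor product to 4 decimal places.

Let β = V/F and solve Σ zᵢ(Kᵢ−1)/(1+β(Kᵢ−1)) = 0.
Feasibility: ΣzᵢKᵢ = 1.1829, Σzᵢ/Kᵢ = 1.9130 — both > 1, two phases present.
Newton–Raphson from β = 0.38:
  β = 0.3800: g = -0.12222, g' = -0.6846 → β = 0.2015
  β = 0.2015: g = 0.00198, g' = -0.7377 → β = 0.2042
Converged at β = 0.2042.
Compositions from xᵢ = zᵢ/(1+β(Kᵢ−1)), yᵢ = Kᵢxᵢ:
  isopentane: x = 0.1137, y = 0.3815
  methanol: x = 0.4183, y = 0.4941
  toluene: x = 0.4679, y = 0.1245

y_methanol = 0.4941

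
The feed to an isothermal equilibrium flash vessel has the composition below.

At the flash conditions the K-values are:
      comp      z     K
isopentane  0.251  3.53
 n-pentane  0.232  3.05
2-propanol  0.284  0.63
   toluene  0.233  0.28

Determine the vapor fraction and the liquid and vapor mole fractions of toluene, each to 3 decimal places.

ψ = 0.639, x_toluene = 0.432, y_toluene = 0.121

Material balance + equilibrium reduce to Σ zᵢ(Kᵢ−1)/(1+ψ(Kᵢ−1)) = 0.
Check two-phase: ΣzᵢKᵢ = 1.838 > 1 and Σzᵢ/Kᵢ = 1.430 > 1, so g(0) = 0.838 > 0 and g(1) = -0.430 < 0.
Newton–Raphson from ψ = 0.5:
  ψ = 0.500: g = 0.1242, g' = -0.904 → ψ = 0.637
  ψ = 0.637: g = 0.0018, g' = -0.898 → ψ = 0.639
Converged at ψ = 0.639.
Compositions from xᵢ = zᵢ/(1+ψ(Kᵢ−1)), yᵢ = Kᵢxᵢ:
  isopentane: x = 0.096, y = 0.339
  n-pentane: x = 0.100, y = 0.306
  2-propanol: x = 0.372, y = 0.234
  toluene: x = 0.432, y = 0.121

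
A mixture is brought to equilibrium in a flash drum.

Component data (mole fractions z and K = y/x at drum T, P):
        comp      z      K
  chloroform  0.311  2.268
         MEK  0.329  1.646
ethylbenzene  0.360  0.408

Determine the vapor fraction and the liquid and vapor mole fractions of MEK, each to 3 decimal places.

ψ = 0.685, x_MEK = 0.228, y_MEK = 0.375

Iterate (Newton) starting at ψ = 0.5:
  ψ = 0.500: g = 0.0993, g' = -0.520 → ψ = 0.691
  ψ = 0.691: g = -0.0034, g' = -0.569 → ψ = 0.685
Converged at ψ = 0.685.
Compositions from xᵢ = zᵢ/(1+ψ(Kᵢ−1)), yᵢ = Kᵢxᵢ:
  chloroform: x = 0.166, y = 0.378
  MEK: x = 0.228, y = 0.375
  ethylbenzene: x = 0.605, y = 0.247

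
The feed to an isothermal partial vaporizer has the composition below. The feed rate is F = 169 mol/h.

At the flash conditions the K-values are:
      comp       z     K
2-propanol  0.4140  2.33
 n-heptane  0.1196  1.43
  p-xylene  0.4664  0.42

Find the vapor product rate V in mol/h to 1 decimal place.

V = 82.2 mol/h

Newton iteration, ψ⁰ = 0.35:
  ψ = 0.3500: g = 0.08101, g' = -0.6047 → ψ = 0.4840
  ψ = 0.4840: g = 0.00148, g' = -0.5895 → ψ = 0.4865
Converged at ψ = 0.4865.
Then V = ψ·F = 0.4865·169 = 82.2 mol/h and L = F − V = 86.8 mol/h.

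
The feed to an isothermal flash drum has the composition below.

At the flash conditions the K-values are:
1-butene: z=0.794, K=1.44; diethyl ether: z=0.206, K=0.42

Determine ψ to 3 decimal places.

ψ = 0.901

Rachford–Rice: g(ψ) = Σ zᵢ(Kᵢ−1)/(1+ψ(Kᵢ−1)) = 0.
g(0) = ΣzᵢKᵢ − 1 = 0.230 and g(1) = 1 − Σzᵢ/Kᵢ = -0.042, so a root lies in (0, 1).
Iterate (Newton) starting at ψ = 0.5:
  ψ = 0.500: g = 0.1181, g' = -0.241 → ψ = 0.990
  ψ = 0.990: g = -0.0375, g' = -0.457 → ψ = 0.909
  ψ = 0.909: g = -0.0030, g' = -0.388 → ψ = 0.901
Converged at ψ = 0.901.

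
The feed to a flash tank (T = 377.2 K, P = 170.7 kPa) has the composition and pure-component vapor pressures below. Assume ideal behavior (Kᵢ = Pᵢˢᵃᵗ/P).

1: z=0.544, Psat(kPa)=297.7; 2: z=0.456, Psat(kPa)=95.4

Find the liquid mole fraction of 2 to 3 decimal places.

x_2 = 0.628

Raoult's law: Kᵢ = Pᵢˢᵃᵗ/P = Pᵢˢᵃᵗ/170.7.
  K_1 = 297.7/170.7 = 1.74400, K_2 = 95.4/170.7 = 0.55888
Let ψ = V/F and solve Σ zᵢ(Kᵢ−1)/(1+ψ(Kᵢ−1)) = 0.
Feasibility: ΣzᵢKᵢ = 1.204, Σzᵢ/Kᵢ = 1.128 — both > 1, two phases present.
Iterate (Newton) starting at ψ = 0.5:
  ψ = 0.500: g = 0.0369, g' = -0.306 → ψ = 0.621
  ψ = 0.621: g = -0.0001, g' = -0.309 → ψ = 0.620
Converged at ψ = 0.620.
Compositions from xᵢ = zᵢ/(1+ψ(Kᵢ−1)), yᵢ = Kᵢxᵢ:
  1: x = 0.372, y = 0.649
  2: x = 0.628, y = 0.351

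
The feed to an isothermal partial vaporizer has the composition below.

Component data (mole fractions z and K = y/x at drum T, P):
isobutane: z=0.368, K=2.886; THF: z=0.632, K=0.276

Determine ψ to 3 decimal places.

ψ = 0.173

Binary case is linear: z₁(K₁−1)(1+ψ(K₂−1)) + z₂(K₂−1)(1+ψ(K₁−1)) = 0
⇒ ψ = [z₁(K₁−1)+z₂(K₂−1)] / [−(K₁−1)(K₂−1)] = 0.2365/1.3655 = 0.173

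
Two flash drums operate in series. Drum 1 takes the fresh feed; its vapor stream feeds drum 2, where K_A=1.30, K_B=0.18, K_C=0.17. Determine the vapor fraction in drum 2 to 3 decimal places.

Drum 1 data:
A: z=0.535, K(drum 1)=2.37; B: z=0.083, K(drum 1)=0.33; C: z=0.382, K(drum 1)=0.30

Drum 1:
Rachford–Rice: g(ψ₁) = Σ zᵢ(Kᵢ−1)/(1+ψ₁(Kᵢ−1)) = 0.
Feasibility: ΣzᵢKᵢ = 1.410, Σzᵢ/Kᵢ = 1.751 — both > 1, two phases present.
Newton–Raphson from ψ₁ = 0.66:
  ψ₁ = 0.660: g = -0.2118, g' = -1.043 → ψ₁ = 0.457
  ψ₁ = 0.457: g = -0.0226, g' = -0.862 → ψ₁ = 0.431
Converged at ψ₁ = 0.431.
Drum-1 compositions:
  A: x = 0.336, y = 0.797
  B: x = 0.117, y = 0.038
  C: x = 0.547, y = 0.164
Drum-2 feed = drum-1 vapor: z₂ = (0.7974, 0.0385, 0.1641).
Drum 2:
Rachford–Rice: g(ψ₂) = Σ zᵢ(Kᵢ−1)/(1+ψ₂(Kᵢ−1)) = 0.
Check two-phase: ΣzᵢKᵢ = 1.071 > 1 and Σzᵢ/Kᵢ = 1.792 > 1, so g(0) = 0.071 > 0 and g(1) = -0.792 < 0.
Iterate (Newton) starting at ψ₂ = 0.5:
  ψ₂ = 0.500: g = -0.0782, g' = -0.459 → ψ₂ = 0.329
  ψ₂ = 0.329: g = -0.0130, g' = -0.322 → ψ₂ = 0.289
  ψ₂ = 0.289: g = -0.0004, g' = -0.301 → ψ₂ = 0.288
Converged at ψ₂ = 0.288.
  A: x = 0.734, y = 0.954
  B: x = 0.050, y = 0.009
  C: x = 0.216, y = 0.037

V/F (drum 2) = 0.288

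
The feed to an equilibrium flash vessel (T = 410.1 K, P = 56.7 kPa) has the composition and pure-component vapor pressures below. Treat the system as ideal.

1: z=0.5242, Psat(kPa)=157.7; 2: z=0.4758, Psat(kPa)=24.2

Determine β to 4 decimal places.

Raoult's law: Kᵢ = Pᵢˢᵃᵗ/P = Pᵢˢᵃᵗ/56.7.
  K_1 = 157.7/56.7 = 2.781305, K_2 = 24.2/56.7 = 0.426808
Material balance + equilibrium reduce to Σ zᵢ(Kᵢ−1)/(1+β(Kᵢ−1)) = 0.
Check two-phase: ΣzᵢKᵢ = 1.6610 > 1 and Σzᵢ/Kᵢ = 1.3033 > 1, so g(0) = 0.6610 > 0 and g(1) = -0.3033 < 0.
Newton–Raphson from β = 0.5:
  β = 0.5000: g = 0.11160, g' = -0.7725 → β = 0.6445
  β = 0.6445: g = 0.00223, g' = -0.7536 → β = 0.6474
Converged at β = 0.6474.

β = 0.6474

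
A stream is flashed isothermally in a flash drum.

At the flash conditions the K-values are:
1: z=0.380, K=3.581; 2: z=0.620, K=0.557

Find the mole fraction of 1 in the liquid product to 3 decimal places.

x_1 = 0.146

Rachford–Rice: g(ψ) = Σ zᵢ(Kᵢ−1)/(1+ψ(Kᵢ−1)) = 0.
Check two-phase: ΣzᵢKᵢ = 1.706 > 1 and Σzᵢ/Kᵢ = 1.219 > 1, so g(0) = 0.706 > 0 and g(1) = -0.219 < 0.
Iterate (Newton) starting at ψ = 0.5:
  ψ = 0.500: g = 0.0754, g' = -0.683 → ψ = 0.610
  ψ = 0.610: g = 0.0044, g' = -0.610 → ψ = 0.618
Converged at ψ = 0.618.
Compositions from xᵢ = zᵢ/(1+ψ(Kᵢ−1)), yᵢ = Kᵢxᵢ:
  1: x = 0.146, y = 0.525
  2: x = 0.854, y = 0.475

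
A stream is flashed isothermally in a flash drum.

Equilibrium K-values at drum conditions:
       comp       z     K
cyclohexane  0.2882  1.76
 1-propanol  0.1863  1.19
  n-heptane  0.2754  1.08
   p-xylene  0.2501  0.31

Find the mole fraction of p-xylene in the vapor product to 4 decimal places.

Let ψ = V/F and solve Σ zᵢ(Kᵢ−1)/(1+ψ(Kᵢ−1)) = 0.
Feasibility: ΣzᵢKᵢ = 1.1039, Σzᵢ/Kᵢ = 1.3821 — both > 1, two phases present.
Iterate (Newton) starting at ψ = 0.62:
  ψ = 0.6200: g = -0.10005, g' = -0.4476 → ψ = 0.3965
  ψ = 0.3965: g = -0.01496, g' = -0.3314 → ψ = 0.3513
  ψ = 0.3513: g = -0.00030, g' = -0.3187 → ψ = 0.3504
Converged at ψ = 0.3504.
Compositions from xᵢ = zᵢ/(1+ψ(Kᵢ−1)), yᵢ = Kᵢxᵢ:
  cyclohexane: x = 0.2276, y = 0.4006
  1-propanol: x = 0.1747, y = 0.2079
  n-heptane: x = 0.2679, y = 0.2893
  p-xylene: x = 0.3298, y = 0.1023

y_p-xylene = 0.1023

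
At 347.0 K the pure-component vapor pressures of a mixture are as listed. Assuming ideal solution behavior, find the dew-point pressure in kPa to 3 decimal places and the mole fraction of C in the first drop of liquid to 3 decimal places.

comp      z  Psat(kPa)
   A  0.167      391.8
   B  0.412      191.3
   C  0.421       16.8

Pdew = 36.180 kPa, x_C = 0.907

At the dew point ψ → 1, so Σzᵢ/Kᵢ = 1 with Kᵢ = Pᵢˢᵃᵗ/P ⇒ 1/P = Σzᵢ/Pᵢˢᵃᵗ.
1/P = 0.167/391.8 + 0.412/191.3 + 0.421/16.8 = 0.027639 ⇒ P = 36.180 kPa
xᵢ = zᵢP/Pᵢˢᵃᵗ ⇒ x_C = 0.421·36.180/16.8 = 0.907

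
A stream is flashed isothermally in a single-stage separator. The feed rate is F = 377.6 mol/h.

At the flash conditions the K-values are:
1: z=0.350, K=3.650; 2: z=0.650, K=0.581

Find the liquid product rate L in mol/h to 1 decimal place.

Material balance + equilibrium reduce to Σ zᵢ(Kᵢ−1)/(1+ψ(Kᵢ−1)) = 0.
Feasibility: ΣzᵢKᵢ = 1.655, Σzᵢ/Kᵢ = 1.215 — both > 1, two phases present.
Binary case is linear: z₁(K₁−1)(1+ψ(K₂−1)) + z₂(K₂−1)(1+ψ(K₁−1)) = 0
⇒ ψ = [z₁(K₁−1)+z₂(K₂−1)] / [−(K₁−1)(K₂−1)] = 0.6551/1.1104 = 0.590
Then V = ψ·F = 0.5900·377.6 = 222.8 mol/h and L = F − V = 154.8 mol/h.

L = 154.8 mol/h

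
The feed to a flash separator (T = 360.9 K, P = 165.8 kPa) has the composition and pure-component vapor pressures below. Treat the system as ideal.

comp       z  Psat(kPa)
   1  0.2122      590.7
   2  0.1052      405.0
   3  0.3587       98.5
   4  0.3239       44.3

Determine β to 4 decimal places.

β = 0.2401

Raoult's law: Kᵢ = Pᵢˢᵃᵗ/P = Pᵢˢᵃᵗ/165.8.
  K_1 = 590.7/165.8 = 3.562726, K_2 = 405.0/165.8 = 2.442702, K_3 = 98.5/165.8 = 0.594089, K_4 = 44.3/165.8 = 0.267189
Newton iteration, β⁰ = 0.6:
  β = 0.6000: g = -0.32044, g' = -0.9366 → β = 0.2579
  β = 0.2579: g = -0.01725, g' = -0.9597 → β = 0.2399
  β = 0.2399: g = 0.00021, g' = -0.9839 → β = 0.2401
Converged at β = 0.2401.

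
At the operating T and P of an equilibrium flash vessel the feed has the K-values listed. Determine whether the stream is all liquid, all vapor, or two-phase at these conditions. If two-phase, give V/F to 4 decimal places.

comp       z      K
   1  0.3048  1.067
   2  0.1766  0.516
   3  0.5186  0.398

all liquid

ΣzᵢKᵢ = 0.6228; Σzᵢ/Kᵢ = 1.9309.
Since ΣzᵢKᵢ < 1 the mixture is below its bubble point — single liquid phase.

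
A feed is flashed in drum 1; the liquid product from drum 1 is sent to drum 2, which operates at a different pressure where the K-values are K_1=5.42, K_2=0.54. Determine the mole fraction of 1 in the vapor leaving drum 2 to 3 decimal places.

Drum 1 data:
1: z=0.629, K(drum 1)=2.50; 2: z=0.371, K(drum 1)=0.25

y_1 (drum 2) = 0.511

Drum 1:
Newton–Raphson from ψ₁ = 0.61:
  ψ₁ = 0.610: g = -0.0202, g' = -1.095 → ψ₁ = 0.592
  ψ₁ = 0.592: g = -0.0002, g' = -1.072 → ψ₁ = 0.591
Converged at ψ₁ = 0.591.
Drum-1 compositions:
  1: x = 0.333, y = 0.833
  2: x = 0.667, y = 0.167
Drum-2 feed = drum-1 liquid: z₂ = (0.3333, 0.6667).
Drum 2:
Let ψ₂ = V/F and solve Σ zᵢ(Kᵢ−1)/(1+ψ₂(Kᵢ−1)) = 0.
Check two-phase: ΣzᵢKᵢ = 2.167 > 1 and Σzᵢ/Kᵢ = 1.296 > 1, so g(0) = 1.167 > 0 and g(1) = -0.296 < 0.
Newton iteration, ψ₂⁰ = 0.5:
  ψ₂ = 0.500: g = 0.0607, g' = -0.870 → ψ₂ = 0.570
  ψ₂ = 0.570: g = 0.0031, g' = -0.785 → ψ₂ = 0.574
Converged at ψ₂ = 0.574.
  1: x = 0.094, y = 0.511
  2: x = 0.906, y = 0.489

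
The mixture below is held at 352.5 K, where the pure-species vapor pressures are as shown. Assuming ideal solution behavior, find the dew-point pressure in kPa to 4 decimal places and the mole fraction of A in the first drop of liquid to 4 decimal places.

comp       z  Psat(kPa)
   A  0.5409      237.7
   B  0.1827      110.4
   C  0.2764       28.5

Pdew = 73.3746 kPa, x_A = 0.1670

At the dew point ψ → 1, so Σzᵢ/Kᵢ = 1 with Kᵢ = Pᵢˢᵃᵗ/P ⇒ 1/P = Σzᵢ/Pᵢˢᵃᵗ.
1/P = 0.5409/237.7 + 0.1827/110.4 + 0.2764/28.5 = 0.0136287 ⇒ P = 73.3746 kPa
xᵢ = zᵢP/Pᵢˢᵃᵗ ⇒ x_A = 0.5409·73.3746/237.7 = 0.1670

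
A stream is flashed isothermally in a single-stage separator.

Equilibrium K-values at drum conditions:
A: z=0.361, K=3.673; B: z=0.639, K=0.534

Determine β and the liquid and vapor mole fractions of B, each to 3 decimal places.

Newton iteration, β⁰ = 0.48:
  β = 0.480: g = 0.0391, g' = -0.725 → β = 0.534
  β = 0.534: g = 0.0012, g' = -0.684 → β = 0.536
Converged at β = 0.536.
Compositions from xᵢ = zᵢ/(1+β(Kᵢ−1)), yᵢ = Kᵢxᵢ:
  A: x = 0.148, y = 0.545
  B: x = 0.852, y = 0.455

β = 0.536, x_B = 0.852, y_B = 0.455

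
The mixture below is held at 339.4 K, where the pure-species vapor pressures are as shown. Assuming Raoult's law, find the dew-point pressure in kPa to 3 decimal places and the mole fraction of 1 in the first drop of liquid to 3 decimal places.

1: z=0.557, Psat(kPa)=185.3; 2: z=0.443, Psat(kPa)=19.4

At the dew point ψ → 1, so Σzᵢ/Kᵢ = 1 with Kᵢ = Pᵢˢᵃᵗ/P ⇒ 1/P = Σzᵢ/Pᵢˢᵃᵗ.
1/P = 0.557/185.3 + 0.443/19.4 = 0.025841 ⇒ P = 38.698 kPa
xᵢ = zᵢP/Pᵢˢᵃᵗ ⇒ x_1 = 0.557·38.698/185.3 = 0.116

Pdew = 38.698 kPa, x_1 = 0.116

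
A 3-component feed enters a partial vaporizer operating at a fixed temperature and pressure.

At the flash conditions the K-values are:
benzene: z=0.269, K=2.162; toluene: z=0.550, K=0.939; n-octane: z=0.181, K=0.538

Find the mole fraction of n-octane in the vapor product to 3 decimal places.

Let ψ = V/F and solve Σ zᵢ(Kᵢ−1)/(1+ψ(Kᵢ−1)) = 0.
g(0) = ΣzᵢKᵢ − 1 = 0.195 and g(1) = 1 − Σzᵢ/Kᵢ = -0.047, so a root lies in (0, 1).
Iterate (Newton) starting at ψ = 0.57:
  ψ = 0.570: g = 0.0398, g' = -0.205 → ψ = 0.764
  ψ = 0.764: g = 0.0011, g' = -0.196 → ψ = 0.770
Converged at ψ = 0.770.
Compositions from xᵢ = zᵢ/(1+ψ(Kᵢ−1)), yᵢ = Kᵢxᵢ:
  benzene: x = 0.142, y = 0.307
  toluene: x = 0.577, y = 0.542
  n-octane: x = 0.281, y = 0.151

y_n-octane = 0.151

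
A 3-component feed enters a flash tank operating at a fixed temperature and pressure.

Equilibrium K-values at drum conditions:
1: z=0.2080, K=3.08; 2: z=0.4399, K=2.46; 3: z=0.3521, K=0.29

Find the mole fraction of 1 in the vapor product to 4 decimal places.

y_1 = 0.2615

Rachford–Rice: g(V/F) = Σ zᵢ(Kᵢ−1)/(1+V/F(Kᵢ−1)) = 0.
Feasibility: ΣzᵢKᵢ = 1.8249, Σzᵢ/Kᵢ = 1.4605 — both > 1, two phases present.
Iterate (Newton) starting at V/F = 0.66:
  V/F = 0.6600: g = 0.03897, g' = -1.0316 → V/F = 0.6978
  V/F = 0.6978: g = -0.00082, g' = -1.0770 → V/F = 0.6970
Converged at V/F = 0.6970.
Compositions from xᵢ = zᵢ/(1+V/F(Kᵢ−1)), yᵢ = Kᵢxᵢ:
  1: x = 0.0849, y = 0.2615
  2: x = 0.2180, y = 0.5363
  3: x = 0.6971, y = 0.2022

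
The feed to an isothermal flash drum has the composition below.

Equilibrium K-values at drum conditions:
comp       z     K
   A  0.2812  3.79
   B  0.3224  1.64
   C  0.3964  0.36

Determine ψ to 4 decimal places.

Material balance + equilibrium reduce to Σ zᵢ(Kᵢ−1)/(1+ψ(Kᵢ−1)) = 0.
Feasibility: ΣzᵢKᵢ = 1.7372, Σzᵢ/Kᵢ = 1.3719 — both > 1, two phases present.
Newton iteration, ψ⁰ = 0.5:
  ψ = 0.5000: g = 0.11081, g' = -0.8085 → ψ = 0.6371
  ψ = 0.6371: g = 0.00072, g' = -0.8132 → ψ = 0.6379
Converged at ψ = 0.6379.

ψ = 0.6379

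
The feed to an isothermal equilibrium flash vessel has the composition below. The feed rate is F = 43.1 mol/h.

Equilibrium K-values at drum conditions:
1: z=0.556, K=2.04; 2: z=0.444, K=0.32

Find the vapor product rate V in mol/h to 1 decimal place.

Material balance + equilibrium reduce to Σ zᵢ(Kᵢ−1)/(1+V/F(Kᵢ−1)) = 0.
g(0) = ΣzᵢKᵢ − 1 = 0.276 and g(1) = 1 − Σzᵢ/Kᵢ = -0.660, so a root lies in (0, 1).
Binary case is linear: z₁(K₁−1)(1+V/F(K₂−1)) + z₂(K₂−1)(1+V/F(K₁−1)) = 0
⇒ V/F = [z₁(K₁−1)+z₂(K₂−1)] / [−(K₁−1)(K₂−1)] = 0.2763/0.7072 = 0.391
Then V = V/F·F = 0.3907·43.1 = 16.8 mol/h and L = F − V = 26.3 mol/h.

V = 16.8 mol/h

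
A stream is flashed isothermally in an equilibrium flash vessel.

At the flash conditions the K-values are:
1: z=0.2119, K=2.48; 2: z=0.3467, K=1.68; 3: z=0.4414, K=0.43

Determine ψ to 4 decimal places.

ψ = 0.5082

Material balance + equilibrium reduce to Σ zᵢ(Kᵢ−1)/(1+ψ(Kᵢ−1)) = 0.
Check two-phase: ΣzᵢKᵢ = 1.2978 > 1 and Σzᵢ/Kᵢ = 1.3183 > 1, so g(0) = 0.2978 > 0 and g(1) = -0.3183 < 0.
Newton iteration, ψ⁰ = 0.5:
  ψ = 0.5000: g = 0.00429, g' = -0.5231 → ψ = 0.5082
Converged at ψ = 0.5082.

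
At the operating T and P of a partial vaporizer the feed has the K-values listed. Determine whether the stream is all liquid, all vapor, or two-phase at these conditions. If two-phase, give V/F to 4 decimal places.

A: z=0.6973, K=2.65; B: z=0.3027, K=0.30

ΣzᵢKᵢ = 1.9387; Σzᵢ/Kᵢ = 1.2721.
Both exceed 1, so a two-phase solution exists.
Material balance + equilibrium reduce to Σ zᵢ(Kᵢ−1)/(1+ψ(Kᵢ−1)) = 0.
Newton–Raphson from ψ = 0.48:
  ψ = 0.4800: g = 0.32293, g' = -0.9276 → ψ = 0.8281
  ψ = 0.8281: g = -0.01795, g' = -1.1786 → ψ = 0.8129
  ψ = 0.8129: g = -0.00026, g' = -1.1449 → ψ = 0.8127
Converged at ψ = 0.8127.

two-phase, V/F = 0.8127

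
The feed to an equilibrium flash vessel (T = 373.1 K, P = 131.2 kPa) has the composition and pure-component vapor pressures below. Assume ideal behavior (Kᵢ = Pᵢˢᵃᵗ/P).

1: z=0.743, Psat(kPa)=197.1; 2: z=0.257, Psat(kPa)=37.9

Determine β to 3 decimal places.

Raoult's law: Kᵢ = Pᵢˢᵃᵗ/P = Pᵢˢᵃᵗ/131.2.
  K_1 = 197.1/131.2 = 1.50229, K_2 = 37.9/131.2 = 0.28887
Rachford–Rice: g(β) = Σ zᵢ(Kᵢ−1)/(1+β(Kᵢ−1)) = 0.
g(0) = ΣzᵢKᵢ − 1 = 0.190 and g(1) = 1 − Σzᵢ/Kᵢ = -0.384, so a root lies in (0, 1).
Newton–Raphson from β = 0.67:
  β = 0.670: g = -0.0699, g' = -0.579 → β = 0.549
  β = 0.549: g = -0.0075, g' = -0.465 → β = 0.533
Converged at β = 0.533.

β = 0.533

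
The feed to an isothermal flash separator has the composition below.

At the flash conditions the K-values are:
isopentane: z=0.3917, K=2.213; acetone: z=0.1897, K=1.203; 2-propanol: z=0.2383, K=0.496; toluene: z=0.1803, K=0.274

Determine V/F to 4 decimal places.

V/F = 0.4373

Rachford–Rice: g(V/F) = Σ zᵢ(Kᵢ−1)/(1+V/F(Kᵢ−1)) = 0.
Check two-phase: ΣzᵢKᵢ = 1.2626 > 1 and Σzᵢ/Kᵢ = 1.4732 > 1, so g(0) = 0.2626 > 0 and g(1) = -0.4732 < 0.
Newton iteration, V/F⁰ = 0.5:
  V/F = 0.5000: g = -0.03534, g' = -0.5721 → V/F = 0.4382
  V/F = 0.4382: g = -0.00054, g' = -0.5564 → V/F = 0.4373
Converged at V/F = 0.4373.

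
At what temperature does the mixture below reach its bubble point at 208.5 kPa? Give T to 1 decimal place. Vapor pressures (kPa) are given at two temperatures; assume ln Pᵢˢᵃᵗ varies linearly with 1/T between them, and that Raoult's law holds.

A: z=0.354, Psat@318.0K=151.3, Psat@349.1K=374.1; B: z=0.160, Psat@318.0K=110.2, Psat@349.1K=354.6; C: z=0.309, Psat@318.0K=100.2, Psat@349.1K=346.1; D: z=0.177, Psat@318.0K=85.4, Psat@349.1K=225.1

Bubble-point temperature: ΣzᵢPᵢˢᵃᵗ(T) = P. Interpolate ln Pᵢˢᵃᵗ = aᵢ + bᵢ/T.
  T = 318.0 K: ΣzᵢPᵢˢᵃᵗ = 117.27 kPa
  T = 349.1 K: ΣzᵢPᵢˢᵃᵗ = 335.96 kPa
  T = 333.6 K: ΣzᵢPᵢˢᵃᵗ = 203.19 kPa
  T = 341.4 K: ΣzᵢPᵢˢᵃᵗ = 263.03 kPa
  T = 337.5 K: ΣzᵢPᵢˢᵃᵗ = 231.49 kPa
  T = 335.6 K: ΣzᵢPᵢˢᵃᵗ = 217.32 kPa
Interpolating between 333.6 K and 335.6 K gives T ≈ 334.4 K.

T = 334.4 K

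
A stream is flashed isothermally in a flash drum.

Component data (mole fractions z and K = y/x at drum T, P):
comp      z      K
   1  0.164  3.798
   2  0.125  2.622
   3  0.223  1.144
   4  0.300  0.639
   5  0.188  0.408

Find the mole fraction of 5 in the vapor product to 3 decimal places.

y_5 = 0.117

Rachford–Rice: g(β) = Σ zᵢ(Kᵢ−1)/(1+β(Kᵢ−1)) = 0.
g(0) = ΣzᵢKᵢ − 1 = 0.474 and g(1) = 1 − Σzᵢ/Kᵢ = -0.216, so a root lies in (0, 1).
Newton iteration, β⁰ = 0.47:
  β = 0.470: g = 0.0587, g' = -0.533 → β = 0.580
  β = 0.580: g = 0.0025, g' = -0.493 → β = 0.585
Converged at β = 0.585.
Compositions from xᵢ = zᵢ/(1+β(Kᵢ−1)), yᵢ = Kᵢxᵢ:
  1: x = 0.062, y = 0.236
  2: x = 0.064, y = 0.168
  3: x = 0.206, y = 0.235
  4: x = 0.380, y = 0.243
  5: x = 0.288, y = 0.117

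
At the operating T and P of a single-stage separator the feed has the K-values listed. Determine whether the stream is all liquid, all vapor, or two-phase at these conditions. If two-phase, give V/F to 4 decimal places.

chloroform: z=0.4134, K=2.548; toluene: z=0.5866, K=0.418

ΣzᵢKᵢ = 1.2985; Σzᵢ/Kᵢ = 1.5656.
Both exceed 1, so a two-phase solution exists.
Let ψ = V/F and solve Σ zᵢ(Kᵢ−1)/(1+ψ(Kᵢ−1)) = 0.
Binary case is linear: z₁(K₁−1)(1+ψ(K₂−1)) + z₂(K₂−1)(1+ψ(K₁−1)) = 0
⇒ ψ = [z₁(K₁−1)+z₂(K₂−1)] / [−(K₁−1)(K₂−1)] = 0.29854/0.90094 = 0.3314

two-phase, V/F = 0.3314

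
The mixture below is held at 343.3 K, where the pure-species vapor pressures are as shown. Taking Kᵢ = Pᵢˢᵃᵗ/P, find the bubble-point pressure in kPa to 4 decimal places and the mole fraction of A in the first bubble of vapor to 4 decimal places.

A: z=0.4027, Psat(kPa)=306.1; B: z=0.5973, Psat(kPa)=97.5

At the bubble point ψ → 0, so ΣzᵢKᵢ = 1 with Kᵢ = Pᵢˢᵃᵗ/P ⇒ P = ΣzᵢPᵢˢᵃᵗ.
P = 0.4027·306.1 + 0.5973·97.5 = 181.5032 kPa
yᵢ = zᵢPᵢˢᵃᵗ/P ⇒ y_A = 0.4027·306.1/181.5032 = 0.6791

Pbub = 181.5032 kPa, y_A = 0.6791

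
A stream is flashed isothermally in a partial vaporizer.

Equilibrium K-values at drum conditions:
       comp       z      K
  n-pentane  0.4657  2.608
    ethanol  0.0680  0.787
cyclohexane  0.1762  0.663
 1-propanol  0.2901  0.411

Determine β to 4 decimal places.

Let β = V/F and solve Σ zᵢ(Kᵢ−1)/(1+β(Kᵢ−1)) = 0.
g(0) = ΣzᵢKᵢ − 1 = 0.5041 and g(1) = 1 − Σzᵢ/Kᵢ = -0.2366, so a root lies in (0, 1).
Newton iteration, β⁰ = 0.5:
  β = 0.5000: g = 0.08528, g' = -0.6050 → β = 0.6410
  β = 0.6410: g = 0.00175, g' = -0.5884 → β = 0.6439
Converged at β = 0.6439.

β = 0.6439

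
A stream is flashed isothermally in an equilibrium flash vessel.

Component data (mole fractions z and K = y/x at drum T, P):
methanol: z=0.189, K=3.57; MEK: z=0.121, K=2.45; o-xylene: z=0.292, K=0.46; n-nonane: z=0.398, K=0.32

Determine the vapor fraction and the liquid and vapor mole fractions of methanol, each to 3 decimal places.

ψ = 0.169, x_methanol = 0.132, y_methanol = 0.470

Let ψ = V/F and solve Σ zᵢ(Kᵢ−1)/(1+ψ(Kᵢ−1)) = 0.
g(0) = ΣzᵢKᵢ − 1 = 0.233 and g(1) = 1 − Σzᵢ/Kᵢ = -0.981, so a root lies in (0, 1).
Newton–Raphson from ψ = 0.5:
  ψ = 0.500: g = -0.3118, g' = -0.907 → ψ = 0.156
  ψ = 0.156: g = 0.0146, g' = -1.137 → ψ = 0.169
Converged at ψ = 0.169.
Compositions from xᵢ = zᵢ/(1+ψ(Kᵢ−1)), yᵢ = Kᵢxᵢ:
  methanol: x = 0.132, y = 0.470
  MEK: x = 0.097, y = 0.238
  o-xylene: x = 0.321, y = 0.148
  n-nonane: x = 0.450, y = 0.144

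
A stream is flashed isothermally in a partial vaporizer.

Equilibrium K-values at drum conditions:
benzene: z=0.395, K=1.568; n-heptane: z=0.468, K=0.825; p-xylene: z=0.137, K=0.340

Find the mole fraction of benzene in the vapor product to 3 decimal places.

y_benzene = 0.539

Material balance + equilibrium reduce to Σ zᵢ(Kᵢ−1)/(1+ψ(Kᵢ−1)) = 0.
Check two-phase: ΣzᵢKᵢ = 1.052 > 1 and Σzᵢ/Kᵢ = 1.222 > 1, so g(0) = 0.052 > 0 and g(1) = -0.222 < 0.
Newton iteration, ψ⁰ = 0.37:
  ψ = 0.370: g = -0.0218, g' = -0.208 → ψ = 0.265
  ψ = 0.265: g = -0.0005, g' = -0.200 → ψ = 0.263
Converged at ψ = 0.263.
Compositions from xᵢ = zᵢ/(1+ψ(Kᵢ−1)), yᵢ = Kᵢxᵢ:
  benzene: x = 0.344, y = 0.539
  n-heptane: x = 0.491, y = 0.405
  p-xylene: x = 0.166, y = 0.056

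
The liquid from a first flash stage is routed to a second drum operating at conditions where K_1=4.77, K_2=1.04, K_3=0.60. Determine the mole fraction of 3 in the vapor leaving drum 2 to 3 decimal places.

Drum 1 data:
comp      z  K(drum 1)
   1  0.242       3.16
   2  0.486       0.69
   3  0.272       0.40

Drum 1:
Material balance + equilibrium reduce to Σ zᵢ(Kᵢ−1)/(1+ψ₁(Kᵢ−1)) = 0.
Check two-phase: ΣzᵢKᵢ = 1.209 > 1 and Σzᵢ/Kᵢ = 1.461 > 1, so g(0) = 0.209 > 0 and g(1) = -0.461 < 0.
Newton–Raphson from ψ₁ = 0.36:
  ψ₁ = 0.360: g = -0.0837, g' = -0.576 → ψ₁ = 0.215
  ψ₁ = 0.215: g = 0.0084, g' = -0.710 → ψ₁ = 0.227
Converged at ψ₁ = 0.227.
Drum-1 compositions:
  1: x = 0.162, y = 0.513
  2: x = 0.523, y = 0.361
  3: x = 0.315, y = 0.126
Drum-2 feed = drum-1 liquid: z₂ = (0.1625, 0.5227, 0.3148).
Drum 2:
Rachford–Rice: g(ψ₂) = Σ zᵢ(Kᵢ−1)/(1+ψ₂(Kᵢ−1)) = 0.
Check two-phase: ΣzᵢKᵢ = 1.507 > 1 and Σzᵢ/Kᵢ = 1.061 > 1, so g(0) = 0.507 > 0 and g(1) = -0.061 < 0.
Newton iteration, ψ₂⁰ = 0.4:
  ψ₂ = 0.400: g = 0.1149, g' = -0.439 → ψ₂ = 0.662
  ψ₂ = 0.662: g = 0.0244, g' = -0.283 → ψ₂ = 0.748
  ψ₂ = 0.748: g = 0.0010, g' = -0.262 → ψ₂ = 0.752
Converged at ψ₂ = 0.752.
  1: x = 0.042, y = 0.202
  2: x = 0.507, y = 0.528
  3: x = 0.450, y = 0.270

y_3 (drum 2) = 0.270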